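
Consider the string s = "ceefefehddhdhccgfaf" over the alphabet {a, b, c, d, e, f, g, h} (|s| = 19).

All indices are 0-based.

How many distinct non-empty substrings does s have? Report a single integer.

173

rank | idx | suffix
   0 |  17 | af
   1 |  13 | ccgfaf
   2 |   0 | ceefefehddhdhccgfaf
   3 |  14 | cgfaf
   4 |   8 | ddhdhccgfaf
   5 |  11 | dhccgfaf
   6 |   9 | dhdhccgfaf
   7 |   1 | eefefehddhdhccgfaf
   8 |   2 | efefehddhdhccgfaf
   9 |   4 | efehddhdhccgfaf
  10 |   6 | ehddhdhccgfaf
  11 |  18 | f
  12 |  16 | faf
  13 |   3 | fefehddhdhccgfaf
  14 |   5 | fehddhdhccgfaf
  15 |  15 | gfaf
  16 |  12 | hccgfaf
  17 |   7 | hddhdhccgfaf
  18 |  10 | hdhccgfaf

SA = [17, 13, 0, 14, 8, 11, 9, 1, 2, 4, 6, 18, 16, 3, 5, 15, 12, 7, 10]
rank  pair      lcp
   1  s[17:],s[13:]  0  ''
   2  s[13:],s[0:]  1  'c'
   3  s[0:],s[14:]  1  'c'
   4  s[14:],s[8:]  0  ''
   5  s[8:],s[11:]  1  'd'
   6  s[11:],s[9:]  2  'dh'
   7  s[9:],s[1:]  0  ''
   8  s[1:],s[2:]  1  'e'
   9  s[2:],s[4:]  3  'efe'
  10  s[4:],s[6:]  1  'e'
  11  s[6:],s[18:]  0  ''
  12  s[18:],s[16:]  1  'f'
  13  s[16:],s[3:]  1  'f'
  14  s[3:],s[5:]  2  'fe'
  15  s[5:],s[15:]  0  ''
  16  s[15:],s[12:]  0  ''
  17  s[12:],s[7:]  1  'h'
  18  s[7:],s[10:]  2  'hd'

n(n+1)/2 = 19·20/2 = 190
Σ LCP = 0 + 0 + 1 + 1 + 0 + 1 + 2 + 0 + 1 + 3 + 1 + 0 + 1 + 1 + 2 + 0 + 0 + 1 + 2 = 17
distinct = 190 − 17 = 173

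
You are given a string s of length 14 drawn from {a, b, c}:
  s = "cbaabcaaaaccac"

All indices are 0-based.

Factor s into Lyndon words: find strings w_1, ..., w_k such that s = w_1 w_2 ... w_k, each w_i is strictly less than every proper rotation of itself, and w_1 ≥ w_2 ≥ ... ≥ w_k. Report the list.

emit factor 1: 'c' (i=0, period=1)
emit factor 2: 'b' (i=1, period=1)
emit factor 3: 'aabc' (i=2, period=4)
emit factor 4: 'aaaaccac' (i=6, period=8)

["c", "b", "aabc", "aaaaccac"]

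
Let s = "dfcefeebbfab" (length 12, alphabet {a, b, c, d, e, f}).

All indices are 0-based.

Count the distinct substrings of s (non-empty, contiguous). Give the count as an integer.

72

sorted suffixes:
  #0 SA[0]=10  'ab'
  #1 SA[1]=11  'b'
  #2 SA[2]=7  'bbfab'
  #3 SA[3]=8  'bfab'
  #4 SA[4]=2  'cefeebbfab'
  #5 SA[5]=0  'dfcefeebbfab'
  #6 SA[6]=6  'ebbfab'
  #7 SA[7]=5  'eebbfab'
  #8 SA[8]=3  'efeebbfab'
  #9 SA[9]=9  'fab'
  #10 SA[10]=1  'fcefeebbfab'
  #11 SA[11]=4  'feebbfab'

SA = [10, 11, 7, 8, 2, 0, 6, 5, 3, 9, 1, 4]
[i] adj suffixes → lcp
  [1] 10/11 → 0 ('')
  [2] 11/7 → 1 ('b')
  [3] 7/8 → 1 ('b')
  [4] 8/2 → 0 ('')
  [5] 2/0 → 0 ('')
  [6] 0/6 → 0 ('')
  [7] 6/5 → 1 ('e')
  [8] 5/3 → 1 ('e')
  [9] 3/9 → 0 ('')
  [10] 9/1 → 1 ('f')
  [11] 1/4 → 1 ('f')

n(n+1)/2 = 12·13/2 = 78
Σ LCP = 0 + 0 + 1 + 1 + 0 + 0 + 0 + 1 + 1 + 0 + 1 + 1 = 6
distinct = 78 − 6 = 72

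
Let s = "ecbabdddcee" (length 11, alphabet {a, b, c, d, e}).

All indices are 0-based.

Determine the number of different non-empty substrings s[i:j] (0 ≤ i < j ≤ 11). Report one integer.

rank | idx | suffix
   0 |   3 | abdddcee
   1 |   2 | babdddcee
   2 |   4 | bdddcee
   3 |   1 | cbabdddcee
   4 |   8 | cee
   5 |   7 | dcee
   6 |   6 | ddcee
   7 |   5 | dddcee
   8 |  10 | e
   9 |   0 | ecbabdddcee
  10 |   9 | ee

SA = [3, 2, 4, 1, 8, 7, 6, 5, 10, 0, 9]
rank  pair      lcp
   1  s[3:],s[2:]  0  ''
   2  s[2:],s[4:]  1  'b'
   3  s[4:],s[1:]  0  ''
   4  s[1:],s[8:]  1  'c'
   5  s[8:],s[7:]  0  ''
   6  s[7:],s[6:]  1  'd'
   7  s[6:],s[5:]  2  'dd'
   8  s[5:],s[10:]  0  ''
   9  s[10:],s[0:]  1  'e'
  10  s[0:],s[9:]  1  'e'

n(n+1)/2 = 11·12/2 = 66
Σ LCP = 0 + 0 + 1 + 0 + 1 + 0 + 1 + 2 + 0 + 1 + 1 = 7
distinct = 66 − 7 = 59

59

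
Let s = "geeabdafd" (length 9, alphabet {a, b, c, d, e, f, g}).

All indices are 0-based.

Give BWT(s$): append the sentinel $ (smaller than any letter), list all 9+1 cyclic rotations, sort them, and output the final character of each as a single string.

dedafbega$

rank  rotation    last
    0  $geeabdafd  d
    1  abdafd$gee  e
    2  afd$geeabd  d
    3  bdafd$geea  a
    4  d$geeabdaf  f
    5  dafd$geeab  b
    6  eabdafd$ge  e
    7  eeabdafd$g  g
    8  fd$geeabda  a
    9  geeabdafd$  $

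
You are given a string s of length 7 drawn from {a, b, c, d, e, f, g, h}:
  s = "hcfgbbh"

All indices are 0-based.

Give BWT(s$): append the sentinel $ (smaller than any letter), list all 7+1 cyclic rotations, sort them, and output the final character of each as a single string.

hgbhcfb$

rank  rotation  last
    0  $hcfgbbh  h
    1  bbh$hcfg  g
    2  bh$hcfgb  b
    3  cfgbbh$h  h
    4  fgbbh$hc  c
    5  gbbh$hcf  f
    6  h$hcfgbb  b
    7  hcfgbbh$  $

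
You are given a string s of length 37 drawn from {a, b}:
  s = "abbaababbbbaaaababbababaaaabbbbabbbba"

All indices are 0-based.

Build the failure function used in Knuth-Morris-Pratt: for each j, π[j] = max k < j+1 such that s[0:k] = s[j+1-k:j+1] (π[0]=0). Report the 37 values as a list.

π[0] = 0
j=1 s[j]='b': π[1]=0 (border '')
j=2 s[j]='b': π[2]=0 (border '')
j=3 s[j]='a': π[3]=1 (border 'a')
j=4 s[j]='a': k: 1→0; π[4]=1 (border 'a')
j=5 s[j]='b': π[5]=2 (border 'ab')
j=6 s[j]='a': k: 2→0; π[6]=1 (border 'a')
j=7 s[j]='b': π[7]=2 (border 'ab')
j=8 s[j]='b': π[8]=3 (border 'abb')
j=9 s[j]='b': k: 3→0; π[9]=0 (border '')
j=10 s[j]='b': π[10]=0 (border '')
j=11 s[j]='a': π[11]=1 (border 'a')
j=12 s[j]='a': k: 1→0; π[12]=1 (border 'a')
j=13 s[j]='a': k: 1→0; π[13]=1 (border 'a')
j=14 s[j]='a': k: 1→0; π[14]=1 (border 'a')
j=15 s[j]='b': π[15]=2 (border 'ab')
j=16 s[j]='a': k: 2→0; π[16]=1 (border 'a')
j=17 s[j]='b': π[17]=2 (border 'ab')
j=18 s[j]='b': π[18]=3 (border 'abb')
j=19 s[j]='a': π[19]=4 (border 'abba')
j=20 s[j]='b': k: 4→1; π[20]=2 (border 'ab')
j=21 s[j]='a': k: 2→0; π[21]=1 (border 'a')
j=22 s[j]='b': π[22]=2 (border 'ab')
j=23 s[j]='a': k: 2→0; π[23]=1 (border 'a')
j=24 s[j]='a': k: 1→0; π[24]=1 (border 'a')
j=25 s[j]='a': k: 1→0; π[25]=1 (border 'a')
j=26 s[j]='a': k: 1→0; π[26]=1 (border 'a')
j=27 s[j]='b': π[27]=2 (border 'ab')
j=28 s[j]='b': π[28]=3 (border 'abb')
j=29 s[j]='b': k: 3→0; π[29]=0 (border '')
j=30 s[j]='b': π[30]=0 (border '')
j=31 s[j]='a': π[31]=1 (border 'a')
j=32 s[j]='b': π[32]=2 (border 'ab')
j=33 s[j]='b': π[33]=3 (border 'abb')
j=34 s[j]='b': k: 3→0; π[34]=0 (border '')
j=35 s[j]='b': π[35]=0 (border '')
j=36 s[j]='a': π[36]=1 (border 'a')

[0, 0, 0, 1, 1, 2, 1, 2, 3, 0, 0, 1, 1, 1, 1, 2, 1, 2, 3, 4, 2, 1, 2, 1, 1, 1, 1, 2, 3, 0, 0, 1, 2, 3, 0, 0, 1]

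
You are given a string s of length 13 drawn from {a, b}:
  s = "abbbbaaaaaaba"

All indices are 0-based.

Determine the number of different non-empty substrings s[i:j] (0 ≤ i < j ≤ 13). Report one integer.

65

sorted suffixes:
  #0 SA[0]=12  'a'
  #1 SA[1]=5  'aaaaaaba'
  #2 SA[2]=6  'aaaaaba'
  #3 SA[3]=7  'aaaaba'
  #4 SA[4]=8  'aaaba'
  #5 SA[5]=9  'aaba'
  #6 SA[6]=10  'aba'
  #7 SA[7]=0  'abbbbaaaaaaba'
  #8 SA[8]=11  'ba'
  #9 SA[9]=4  'baaaaaaba'
  #10 SA[10]=3  'bbaaaaaaba'
  #11 SA[11]=2  'bbbaaaaaaba'
  #12 SA[12]=1  'bbbbaaaaaaba'

SA = [12, 5, 6, 7, 8, 9, 10, 0, 11, 4, 3, 2, 1]
rank  pair      lcp
   1  s[12:],s[5:]  1  'a'
   2  s[5:],s[6:]  5  'aaaaa'
   3  s[6:],s[7:]  4  'aaaa'
   4  s[7:],s[8:]  3  'aaa'
   5  s[8:],s[9:]  2  'aa'
   6  s[9:],s[10:]  1  'a'
   7  s[10:],s[0:]  2  'ab'
   8  s[0:],s[11:]  0  ''
   9  s[11:],s[4:]  2  'ba'
  10  s[4:],s[3:]  1  'b'
  11  s[3:],s[2:]  2  'bb'
  12  s[2:],s[1:]  3  'bbb'

n(n+1)/2 = 13·14/2 = 91
Σ LCP = 0 + 1 + 5 + 4 + 3 + 2 + 1 + 2 + 0 + 2 + 1 + 2 + 3 = 26
distinct = 91 − 26 = 65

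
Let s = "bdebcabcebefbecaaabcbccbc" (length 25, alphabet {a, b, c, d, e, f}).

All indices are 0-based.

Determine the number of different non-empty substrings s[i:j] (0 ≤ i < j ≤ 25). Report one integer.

294

rank | idx | suffix
   0 |  15 | aaabcbccbc
   1 |  16 | aabcbccbc
   2 |  17 | abcbccbc
   3 |   5 | abcebefbecaaabcbccbc
   4 |  23 | bc
   5 |   3 | bcabcebefbecaaabcbccbc
   6 |  18 | bcbccbc
   7 |  20 | bccbc
   8 |   6 | bcebefbecaaabcbccbc
   9 |   0 | bdebcabcebefbecaaabcbccbc
  10 |  12 | becaaabcbccbc
  11 |   9 | befbecaaabcbccbc
  12 |  24 | c
  13 |  14 | caaabcbccbc
  14 |   4 | cabcebefbecaaabcbccbc
  15 |  22 | cbc
  16 |  19 | cbccbc
  17 |  21 | ccbc
  18 |   7 | cebefbecaaabcbccbc
  19 |   1 | debcabcebefbecaaabcbccbc
  20 |   2 | ebcabcebefbecaaabcbccbc
  21 |   8 | ebefbecaaabcbccbc
  22 |  13 | ecaaabcbccbc
  23 |  10 | efbecaaabcbccbc
  24 |  11 | fbecaaabcbccbc

SA = [15, 16, 17, 5, 23, 3, 18, 20, 6, 0, 12, 9, 24, 14, 4, 22, 19, 21, 7, 1, 2, 8, 13, 10, 11]
[i] adj suffixes → lcp
  [1] 15/16 → 2 ('aa')
  [2] 16/17 → 1 ('a')
  [3] 17/5 → 3 ('abc')
  [4] 5/23 → 0 ('')
  [5] 23/3 → 2 ('bc')
  [6] 3/18 → 2 ('bc')
  [7] 18/20 → 2 ('bc')
  [8] 20/6 → 2 ('bc')
  [9] 6/0 → 1 ('b')
  [10] 0/12 → 1 ('b')
  [11] 12/9 → 2 ('be')
  [12] 9/24 → 0 ('')
  [13] 24/14 → 1 ('c')
  [14] 14/4 → 2 ('ca')
  [15] 4/22 → 1 ('c')
  [16] 22/19 → 3 ('cbc')
  [17] 19/21 → 1 ('c')
  [18] 21/7 → 1 ('c')
  [19] 7/1 → 0 ('')
  [20] 1/2 → 0 ('')
  [21] 2/8 → 2 ('eb')
  [22] 8/13 → 1 ('e')
  [23] 13/10 → 1 ('e')
  [24] 10/11 → 0 ('')

n(n+1)/2 = 25·26/2 = 325
Σ LCP = 0 + 2 + 1 + 3 + 0 + 2 + 2 + 2 + 2 + 1 + 1 + 2 + 0 + 1 + 2 + 1 + 3 + 1 + 1 + 0 + 0 + 2 + 1 + 1 + 0 = 31
distinct = 325 − 31 = 294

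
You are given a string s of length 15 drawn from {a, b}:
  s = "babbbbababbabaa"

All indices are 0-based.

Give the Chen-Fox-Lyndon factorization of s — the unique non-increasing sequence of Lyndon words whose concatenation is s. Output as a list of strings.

["b", "abbbb", "ababb", "ab", "a", "a"]

emit factor 1: 'b' (i=0, period=1)
emit factor 2: 'abbbb' (i=1, period=5)
emit factor 3: 'ababb' (i=6, period=5)
emit factor 4: 'ab' (i=11, period=2)
emit factor 5: 'a' (i=13, period=1)
emit factor 6: 'a' (i=14, period=1)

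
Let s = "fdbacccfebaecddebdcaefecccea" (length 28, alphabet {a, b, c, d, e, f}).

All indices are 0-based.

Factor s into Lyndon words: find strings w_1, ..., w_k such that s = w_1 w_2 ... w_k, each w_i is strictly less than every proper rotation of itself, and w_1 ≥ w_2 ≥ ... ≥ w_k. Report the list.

emit factor 1: 'f' (i=0, period=1)
emit factor 2: 'd' (i=1, period=1)
emit factor 3: 'b' (i=2, period=1)
emit factor 4: 'acccfebaecddebdcaefeccce' (i=3, period=24)
emit factor 5: 'a' (i=27, period=1)

["f", "d", "b", "acccfebaecddebdcaefeccce", "a"]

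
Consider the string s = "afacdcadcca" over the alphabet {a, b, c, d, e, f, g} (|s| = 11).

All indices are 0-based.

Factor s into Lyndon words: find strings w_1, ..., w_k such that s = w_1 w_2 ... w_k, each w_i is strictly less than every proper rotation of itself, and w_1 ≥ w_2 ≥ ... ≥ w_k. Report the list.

["af", "acdcadcc", "a"]

emit factor 1: 'af' (i=0, period=2)
emit factor 2: 'acdcadcc' (i=2, period=8)
emit factor 3: 'a' (i=10, period=1)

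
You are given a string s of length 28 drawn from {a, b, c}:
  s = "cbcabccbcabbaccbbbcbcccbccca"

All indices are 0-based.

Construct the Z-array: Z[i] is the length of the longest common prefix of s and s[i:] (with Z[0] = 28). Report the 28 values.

[28, 0, 1, 0, 0, 1, 5, 0, 1, 0, 0, 0, 0, 1, 2, 0, 0, 0, 3, 0, 1, 1, 3, 0, 1, 1, 1, 0]

Z[0]=28
i=1: i≥r, start 0; Z[1]=0
i=2: i≥r, start 0; Z[2]=1 extend→box=[2,3)
i=3: i≥r, start 0; Z[3]=0
i=4: i≥r, start 0; Z[4]=0
i=5: i≥r, start 0; Z[5]=1 extend→box=[5,6)
i=6: i≥r, start 0; Z[6]=5 extend→box=[6,11)
i=7: min(r-i=4, Z[1]=0)=0; Z[7]=0
i=8: min(r-i=3, Z[2]=1)=1; Z[8]=1
i=9: min(r-i=2, Z[3]=0)=0; Z[9]=0
i=10: min(r-i=1, Z[4]=0)=0; Z[10]=0
i=11: i≥r, start 0; Z[11]=0
i=12: i≥r, start 0; Z[12]=0
i=13: i≥r, start 0; Z[13]=1 extend→box=[13,14)
i=14: i≥r, start 0; Z[14]=2 extend→box=[14,16)
i=15: min(r-i=1, Z[1]=0)=0; Z[15]=0
i=16: i≥r, start 0; Z[16]=0
i=17: i≥r, start 0; Z[17]=0
i=18: i≥r, start 0; Z[18]=3 extend→box=[18,21)
i=19: min(r-i=2, Z[1]=0)=0; Z[19]=0
i=20: min(r-i=1, Z[2]=1)=1; Z[20]=1
i=21: i≥r, start 0; Z[21]=1 extend→box=[21,22)
i=22: i≥r, start 0; Z[22]=3 extend→box=[22,25)
i=23: min(r-i=2, Z[1]=0)=0; Z[23]=0
i=24: min(r-i=1, Z[2]=1)=1; Z[24]=1
i=25: i≥r, start 0; Z[25]=1 extend→box=[25,26)
i=26: i≥r, start 0; Z[26]=1 extend→box=[26,27)
i=27: i≥r, start 0; Z[27]=0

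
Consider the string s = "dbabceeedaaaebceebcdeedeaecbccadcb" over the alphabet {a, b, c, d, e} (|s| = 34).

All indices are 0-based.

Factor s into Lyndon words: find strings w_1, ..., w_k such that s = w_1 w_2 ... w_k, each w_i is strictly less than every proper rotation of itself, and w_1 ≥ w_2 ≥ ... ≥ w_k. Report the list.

emit factor 1: 'd' (i=0, period=1)
emit factor 2: 'b' (i=1, period=1)
emit factor 3: 'abceeed' (i=2, period=7)
emit factor 4: 'aaaebceebcdeedeaecbccadcb' (i=9, period=25)

["d", "b", "abceeed", "aaaebceebcdeedeaecbccadcb"]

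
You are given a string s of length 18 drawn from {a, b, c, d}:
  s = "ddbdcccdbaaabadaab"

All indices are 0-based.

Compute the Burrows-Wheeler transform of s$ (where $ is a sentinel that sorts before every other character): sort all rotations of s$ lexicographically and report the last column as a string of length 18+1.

bbdaaabadaddccacdb$

rank  rotation             last
    0  $ddbdcccdbaaabadaab  b
    1  aaabadaab$ddbdcccdb  b
    2  aab$ddbdcccdbaaabad  d
    3  aabadaab$ddbdcccdba  a
    4  ab$ddbdcccdbaaabada  a
    5  abadaab$ddbdcccdbaa  a
    6  adaab$ddbdcccdbaaab  b
    7  b$ddbdcccdbaaabadaa  a
    8  baaabadaab$ddbdcccd  d
    9  badaab$ddbdcccdbaaa  a
   10  bdcccdbaaabadaab$dd  d
   11  cccdbaaabadaab$ddbd  d
   12  ccdbaaabadaab$ddbdc  c
   13  cdbaaabadaab$ddbdcc  c
   14  daab$ddbdcccdbaaaba  a
   15  dbaaabadaab$ddbdccc  c
   16  dbdcccdbaaabadaab$d  d
   17  dcccdbaaabadaab$ddb  b
   18  ddbdcccdbaaabadaab$  $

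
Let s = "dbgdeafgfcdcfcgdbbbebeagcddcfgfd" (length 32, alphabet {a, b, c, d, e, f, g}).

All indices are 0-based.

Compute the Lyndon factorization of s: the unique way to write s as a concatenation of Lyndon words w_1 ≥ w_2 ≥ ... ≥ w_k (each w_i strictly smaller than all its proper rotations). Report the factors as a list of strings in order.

["d", "bgde", "afgfcdcfcgdbbbebeagcddcfgfd"]

emit factor 1: 'd' (i=0, period=1)
emit factor 2: 'bgde' (i=1, period=4)
emit factor 3: 'afgfcdcfcgdbbbebeagcddcfgfd' (i=5, period=27)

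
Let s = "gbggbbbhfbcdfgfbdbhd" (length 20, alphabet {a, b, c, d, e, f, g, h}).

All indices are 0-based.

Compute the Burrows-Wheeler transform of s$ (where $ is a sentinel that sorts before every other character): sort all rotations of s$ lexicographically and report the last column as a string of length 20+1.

rank  rotation               last
    0  $gbggbbbhfbcdfgfbdbhd  d
    1  bbbhfbcdfgfbdbhd$gbgg  g
    2  bbhfbcdfgfbdbhd$gbggb  b
    3  bcdfgfbdbhd$gbggbbbhf  f
    4  bdbhd$gbggbbbhfbcdfgf  f
    5  bggbbbhfbcdfgfbdbhd$g  g
    6  bhd$gbggbbbhfbcdfgfbd  d
    7  bhfbcdfgfbdbhd$gbggbb  b
    8  cdfgfbdbhd$gbggbbbhfb  b
    9  d$gbggbbbhfbcdfgfbdbh  h
   10  dbhd$gbggbbbhfbcdfgfb  b
   11  dfgfbdbhd$gbggbbbhfbc  c
   12  fbcdfgfbdbhd$gbggbbbh  h
   13  fbdbhd$gbggbbbhfbcdfg  g
   14  fgfbdbhd$gbggbbbhfbcd  d
   15  gbbbhfbcdfgfbdbhd$gbg  g
   16  gbggbbbhfbcdfgfbdbhd$  $
   17  gfbdbhd$gbggbbbhfbcdf  f
   18  ggbbbhfbcdfgfbdbhd$gb  b
   19  hd$gbggbbbhfbcdfgfbdb  b
   20  hfbcdfgfbdbhd$gbggbbb  b

dgbffgdbbhbchgdg$fbbb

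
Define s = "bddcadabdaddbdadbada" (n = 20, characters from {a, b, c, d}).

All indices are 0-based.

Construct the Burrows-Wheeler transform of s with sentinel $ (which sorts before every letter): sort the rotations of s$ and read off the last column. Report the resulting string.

addbcdddda$daabbaddab

rank  rotation               last
    0  $bddcadabdaddbdadbada  a
    1  a$bddcadabdaddbdadbad  d
    2  abdaddbdadbada$bddcad  d
    3  ada$bddcadabdaddbdadb  b
    4  adabdaddbdadbada$bddc  c
    5  adbada$bddcadabdaddbd  d
    6  addbdadbada$bddcadabd  d
    7  bada$bddcadabdaddbdad  d
    8  bdadbada$bddcadabdadd  d
    9  bdaddbdadbada$bddcada  a
   10  bddcadabdaddbdadbada$  $
   11  cadabdaddbdadbada$bdd  d
   12  da$bddcadabdaddbdadba  a
   13  dabdaddbdadbada$bddca  a
   14  dadbada$bddcadabdaddb  b
   15  daddbdadbada$bddcadab  b
   16  dbada$bddcadabdaddbda  a
   17  dbdadbada$bddcadabdad  d
   18  dcadabdaddbdadbada$bd  d
   19  ddbdadbada$bddcadabda  a
   20  ddcadabdaddbdadbada$b  b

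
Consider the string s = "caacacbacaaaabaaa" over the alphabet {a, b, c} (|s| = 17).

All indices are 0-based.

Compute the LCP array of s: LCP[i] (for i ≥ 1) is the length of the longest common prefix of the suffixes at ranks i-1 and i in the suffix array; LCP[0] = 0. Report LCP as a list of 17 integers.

[0, 1, 2, 3, 3, 2, 2, 1, 1, 3, 2, 0, 2, 0, 3, 2, 1]

rank→(start, suffix):
  0 → (16, 'a')
  1 → (15, 'aa')
  2 → (14, 'aaa')
  3 → (9, 'aaaabaaa')
  4 → (10, 'aaabaaa')
  5 → (11, 'aabaaa')
  6 → (1, 'aacacbacaaaabaaa')
  7 → (12, 'abaaa')
  8 → (7, 'acaaaabaaa')
  9 → (2, 'acacbacaaaabaaa')
  10 → (4, 'acbacaaaabaaa')
  11 → (13, 'baaa')
  12 → (6, 'bacaaaabaaa')
  13 → (8, 'caaaabaaa')
  14 → (0, 'caacacbacaaaabaaa')
  15 → (3, 'cacbacaaaabaaa')
  16 → (5, 'cbacaaaabaaa')

SA = [16, 15, 14, 9, 10, 11, 1, 12, 7, 2, 4, 13, 6, 8, 0, 3, 5]
[i] adj suffixes → lcp
  [1] 16/15 → 1 ('a')
  [2] 15/14 → 2 ('aa')
  [3] 14/9 → 3 ('aaa')
  [4] 9/10 → 3 ('aaa')
  [5] 10/11 → 2 ('aa')
  [6] 11/1 → 2 ('aa')
  [7] 1/12 → 1 ('a')
  [8] 12/7 → 1 ('a')
  [9] 7/2 → 3 ('aca')
  [10] 2/4 → 2 ('ac')
  [11] 4/13 → 0 ('')
  [12] 13/6 → 2 ('ba')
  [13] 6/8 → 0 ('')
  [14] 8/0 → 3 ('caa')
  [15] 0/3 → 2 ('ca')
  [16] 3/5 → 1 ('c')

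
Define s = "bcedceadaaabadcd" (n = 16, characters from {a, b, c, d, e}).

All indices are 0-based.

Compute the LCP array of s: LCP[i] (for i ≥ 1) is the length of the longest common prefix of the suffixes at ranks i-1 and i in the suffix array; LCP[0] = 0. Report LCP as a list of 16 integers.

sorted suffixes:
  #0 SA[0]=8  'aaabadcd'
  #1 SA[1]=9  'aabadcd'
  #2 SA[2]=10  'abadcd'
  #3 SA[3]=6  'adaaabadcd'
  #4 SA[4]=12  'adcd'
  #5 SA[5]=11  'badcd'
  #6 SA[6]=0  'bcedceadaaabadcd'
  #7 SA[7]=14  'cd'
  #8 SA[8]=4  'ceadaaabadcd'
  #9 SA[9]=1  'cedceadaaabadcd'
  #10 SA[10]=15  'd'
  #11 SA[11]=7  'daaabadcd'
  #12 SA[12]=13  'dcd'
  #13 SA[13]=3  'dceadaaabadcd'
  #14 SA[14]=5  'eadaaabadcd'
  #15 SA[15]=2  'edceadaaabadcd'

SA = [8, 9, 10, 6, 12, 11, 0, 14, 4, 1, 15, 7, 13, 3, 5, 2]
[i] adj suffixes → lcp
  [1] 8/9 → 2 ('aa')
  [2] 9/10 → 1 ('a')
  [3] 10/6 → 1 ('a')
  [4] 6/12 → 2 ('ad')
  [5] 12/11 → 0 ('')
  [6] 11/0 → 1 ('b')
  [7] 0/14 → 0 ('')
  [8] 14/4 → 1 ('c')
  [9] 4/1 → 2 ('ce')
  [10] 1/15 → 0 ('')
  [11] 15/7 → 1 ('d')
  [12] 7/13 → 1 ('d')
  [13] 13/3 → 2 ('dc')
  [14] 3/5 → 0 ('')
  [15] 5/2 → 1 ('e')

[0, 2, 1, 1, 2, 0, 1, 0, 1, 2, 0, 1, 1, 2, 0, 1]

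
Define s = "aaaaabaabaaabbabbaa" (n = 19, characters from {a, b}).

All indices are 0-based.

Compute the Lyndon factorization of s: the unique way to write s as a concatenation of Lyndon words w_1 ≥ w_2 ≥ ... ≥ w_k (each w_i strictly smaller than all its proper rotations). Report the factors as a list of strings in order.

["aaaaabaabaaabbabb", "a", "a"]

emit factor 1: 'aaaaabaabaaabbabb' (i=0, period=17)
emit factor 2: 'a' (i=17, period=1)
emit factor 3: 'a' (i=18, period=1)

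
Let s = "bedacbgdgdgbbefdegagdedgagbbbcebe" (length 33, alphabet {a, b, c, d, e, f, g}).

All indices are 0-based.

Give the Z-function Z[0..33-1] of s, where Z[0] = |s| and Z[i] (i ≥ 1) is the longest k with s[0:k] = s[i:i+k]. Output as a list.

[33, 0, 0, 0, 0, 1, 0, 0, 0, 0, 0, 1, 2, 0, 0, 0, 0, 0, 0, 0, 0, 0, 0, 0, 0, 0, 1, 1, 1, 0, 0, 2, 0]

Z[0]=33
i=1: i≥r, start 0; Z[1]=0
i=2: i≥r, start 0; Z[2]=0
i=3: i≥r, start 0; Z[3]=0
i=4: i≥r, start 0; Z[4]=0
i=5: i≥r, start 0; Z[5]=1 extend→box=[5,6)
i=6: i≥r, start 0; Z[6]=0
i=7: i≥r, start 0; Z[7]=0
i=8: i≥r, start 0; Z[8]=0
i=9: i≥r, start 0; Z[9]=0
i=10: i≥r, start 0; Z[10]=0
i=11: i≥r, start 0; Z[11]=1 extend→box=[11,12)
i=12: i≥r, start 0; Z[12]=2 extend→box=[12,14)
i=13: min(r-i=1, Z[1]=0)=0; Z[13]=0
i=14: i≥r, start 0; Z[14]=0
i=15: i≥r, start 0; Z[15]=0
i=16: i≥r, start 0; Z[16]=0
i=17: i≥r, start 0; Z[17]=0
i=18: i≥r, start 0; Z[18]=0
i=19: i≥r, start 0; Z[19]=0
i=20: i≥r, start 0; Z[20]=0
i=21: i≥r, start 0; Z[21]=0
i=22: i≥r, start 0; Z[22]=0
i=23: i≥r, start 0; Z[23]=0
i=24: i≥r, start 0; Z[24]=0
i=25: i≥r, start 0; Z[25]=0
i=26: i≥r, start 0; Z[26]=1 extend→box=[26,27)
i=27: i≥r, start 0; Z[27]=1 extend→box=[27,28)
i=28: i≥r, start 0; Z[28]=1 extend→box=[28,29)
i=29: i≥r, start 0; Z[29]=0
i=30: i≥r, start 0; Z[30]=0
i=31: i≥r, start 0; Z[31]=2 extend→box=[31,33)
i=32: min(r-i=1, Z[1]=0)=0; Z[32]=0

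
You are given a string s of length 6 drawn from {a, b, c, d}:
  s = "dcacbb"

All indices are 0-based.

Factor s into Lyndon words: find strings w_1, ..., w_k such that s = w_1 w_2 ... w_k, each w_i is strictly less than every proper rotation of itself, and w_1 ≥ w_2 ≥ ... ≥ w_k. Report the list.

emit factor 1: 'd' (i=0, period=1)
emit factor 2: 'c' (i=1, period=1)
emit factor 3: 'acbb' (i=2, period=4)

["d", "c", "acbb"]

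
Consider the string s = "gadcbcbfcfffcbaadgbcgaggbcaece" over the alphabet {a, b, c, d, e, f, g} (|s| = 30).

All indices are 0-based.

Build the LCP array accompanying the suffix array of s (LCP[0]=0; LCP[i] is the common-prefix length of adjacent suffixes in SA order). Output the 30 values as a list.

[0, 1, 2, 1, 1, 0, 1, 2, 2, 1, 0, 1, 2, 2, 1, 1, 1, 0, 1, 0, 1, 0, 2, 1, 2, 0, 2, 1, 3, 1]

sorted suffixes:
  #0 SA[0]=14  'aadgbcgaggbcaece'
  #1 SA[1]=1  'adcbcbfcfffcbaadgbcgaggbcaece'
  #2 SA[2]=15  'adgbcgaggbcaece'
  #3 SA[3]=26  'aece'
  #4 SA[4]=21  'aggbcaece'
  #5 SA[5]=13  'baadgbcgaggbcaece'
  #6 SA[6]=24  'bcaece'
  #7 SA[7]=4  'bcbfcfffcbaadgbcgaggbcaece'
  #8 SA[8]=18  'bcgaggbcaece'
  #9 SA[9]=6  'bfcfffcbaadgbcgaggbcaece'
  #10 SA[10]=25  'caece'
  #11 SA[11]=12  'cbaadgbcgaggbcaece'
  #12 SA[12]=3  'cbcbfcfffcbaadgbcgaggbcaece'
  #13 SA[13]=5  'cbfcfffcbaadgbcgaggbcaece'
  #14 SA[14]=28  'ce'
  #15 SA[15]=8  'cfffcbaadgbcgaggbcaece'
  #16 SA[16]=19  'cgaggbcaece'
  #17 SA[17]=2  'dcbcbfcfffcbaadgbcgaggbcaece'
  #18 SA[18]=16  'dgbcgaggbcaece'
  #19 SA[19]=29  'e'
  #20 SA[20]=27  'ece'
  #21 SA[21]=11  'fcbaadgbcgaggbcaece'
  #22 SA[22]=7  'fcfffcbaadgbcgaggbcaece'
  #23 SA[23]=10  'ffcbaadgbcgaggbcaece'
  #24 SA[24]=9  'fffcbaadgbcgaggbcaece'
  #25 SA[25]=0  'gadcbcbfcfffcbaadgbcgaggbcaece'
  #26 SA[26]=20  'gaggbcaece'
  #27 SA[27]=23  'gbcaece'
  #28 SA[28]=17  'gbcgaggbcaece'
  #29 SA[29]=22  'ggbcaece'

SA = [14, 1, 15, 26, 21, 13, 24, 4, 18, 6, 25, 12, 3, 5, 28, 8, 19, 2, 16, 29, 27, 11, 7, 10, 9, 0, 20, 23, 17, 22]
rank  pair      lcp
   1  s[14:],s[1:]  1  'a'
   2  s[1:],s[15:]  2  'ad'
   3  s[15:],s[26:]  1  'a'
   4  s[26:],s[21:]  1  'a'
   5  s[21:],s[13:]  0  ''
   6  s[13:],s[24:]  1  'b'
   7  s[24:],s[4:]  2  'bc'
   8  s[4:],s[18:]  2  'bc'
   9  s[18:],s[6:]  1  'b'
  10  s[6:],s[25:]  0  ''
  11  s[25:],s[12:]  1  'c'
  12  s[12:],s[3:]  2  'cb'
  13  s[3:],s[5:]  2  'cb'
  14  s[5:],s[28:]  1  'c'
  15  s[28:],s[8:]  1  'c'
  16  s[8:],s[19:]  1  'c'
  17  s[19:],s[2:]  0  ''
  18  s[2:],s[16:]  1  'd'
  19  s[16:],s[29:]  0  ''
  20  s[29:],s[27:]  1  'e'
  21  s[27:],s[11:]  0  ''
  22  s[11:],s[7:]  2  'fc'
  23  s[7:],s[10:]  1  'f'
  24  s[10:],s[9:]  2  'ff'
  25  s[9:],s[0:]  0  ''
  26  s[0:],s[20:]  2  'ga'
  27  s[20:],s[23:]  1  'g'
  28  s[23:],s[17:]  3  'gbc'
  29  s[17:],s[22:]  1  'g'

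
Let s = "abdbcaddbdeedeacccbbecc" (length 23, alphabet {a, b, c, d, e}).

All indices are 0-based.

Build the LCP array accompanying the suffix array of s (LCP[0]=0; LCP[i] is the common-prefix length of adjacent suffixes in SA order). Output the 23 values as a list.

[0, 1, 1, 0, 1, 1, 2, 1, 0, 1, 1, 1, 2, 2, 0, 2, 1, 1, 2, 0, 1, 1, 1]

rank | idx | suffix
   0 |   0 | abdbcaddbdeedeacccbbecc
   1 |  14 | acccbbecc
   2 |   5 | addbdeedeacccbbecc
   3 |  18 | bbecc
   4 |   3 | bcaddbdeedeacccbbecc
   5 |   1 | bdbcaddbdeedeacccbbecc
   6 |   8 | bdeedeacccbbecc
   7 |  19 | becc
   8 |  22 | c
   9 |   4 | caddbdeedeacccbbecc
  10 |  17 | cbbecc
  11 |  21 | cc
  12 |  16 | ccbbecc
  13 |  15 | cccbbecc
  14 |   2 | dbcaddbdeedeacccbbecc
  15 |   7 | dbdeedeacccbbecc
  16 |   6 | ddbdeedeacccbbecc
  17 |  12 | deacccbbecc
  18 |   9 | deedeacccbbecc
  19 |  13 | eacccbbecc
  20 |  20 | ecc
  21 |  11 | edeacccbbecc
  22 |  10 | eedeacccbbecc

SA = [0, 14, 5, 18, 3, 1, 8, 19, 22, 4, 17, 21, 16, 15, 2, 7, 6, 12, 9, 13, 20, 11, 10]
rank  pair      lcp
   1  s[0:],s[14:]  1  'a'
   2  s[14:],s[5:]  1  'a'
   3  s[5:],s[18:]  0  ''
   4  s[18:],s[3:]  1  'b'
   5  s[3:],s[1:]  1  'b'
   6  s[1:],s[8:]  2  'bd'
   7  s[8:],s[19:]  1  'b'
   8  s[19:],s[22:]  0  ''
   9  s[22:],s[4:]  1  'c'
  10  s[4:],s[17:]  1  'c'
  11  s[17:],s[21:]  1  'c'
  12  s[21:],s[16:]  2  'cc'
  13  s[16:],s[15:]  2  'cc'
  14  s[15:],s[2:]  0  ''
  15  s[2:],s[7:]  2  'db'
  16  s[7:],s[6:]  1  'd'
  17  s[6:],s[12:]  1  'd'
  18  s[12:],s[9:]  2  'de'
  19  s[9:],s[13:]  0  ''
  20  s[13:],s[20:]  1  'e'
  21  s[20:],s[11:]  1  'e'
  22  s[11:],s[10:]  1  'e'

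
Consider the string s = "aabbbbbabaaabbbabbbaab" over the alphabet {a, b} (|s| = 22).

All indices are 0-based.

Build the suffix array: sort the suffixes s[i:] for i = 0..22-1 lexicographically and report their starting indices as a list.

rank | idx | suffix
   0 |   9 | aaabbbabbbaab
   1 |  19 | aab
   2 |  10 | aabbbabbbaab
   3 |   0 | aabbbbbabaaabbbabbbaab
   4 |  20 | ab
   5 |   7 | abaaabbbabbbaab
   6 |  15 | abbbaab
   7 |  11 | abbbabbbaab
   8 |   1 | abbbbbabaaabbbabbbaab
   9 |  21 | b
  10 |   8 | baaabbbabbbaab
  11 |  18 | baab
  12 |   6 | babaaabbbabbbaab
  13 |  14 | babbbaab
  14 |  17 | bbaab
  15 |   5 | bbabaaabbbabbbaab
  16 |  13 | bbabbbaab
  17 |  16 | bbbaab
  18 |   4 | bbbabaaabbbabbbaab
  19 |  12 | bbbabbbaab
  20 |   3 | bbbbabaaabbbabbbaab
  21 |   2 | bbbbbabaaabbbabbbaab

[9, 19, 10, 0, 20, 7, 15, 11, 1, 21, 8, 18, 6, 14, 17, 5, 13, 16, 4, 12, 3, 2]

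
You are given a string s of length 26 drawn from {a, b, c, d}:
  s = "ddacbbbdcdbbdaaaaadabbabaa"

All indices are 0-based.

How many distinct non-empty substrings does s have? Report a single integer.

313

sorted suffixes:
  #0 SA[0]=25  'a'
  #1 SA[1]=24  'aa'
  #2 SA[2]=13  'aaaaadabbabaa'
  #3 SA[3]=14  'aaaadabbabaa'
  #4 SA[4]=15  'aaadabbabaa'
  #5 SA[5]=16  'aadabbabaa'
  #6 SA[6]=22  'abaa'
  #7 SA[7]=19  'abbabaa'
  #8 SA[8]=2  'acbbbdcdbbdaaaaadabbabaa'
  #9 SA[9]=17  'adabbabaa'
  #10 SA[10]=23  'baa'
  #11 SA[11]=21  'babaa'
  #12 SA[12]=20  'bbabaa'
  #13 SA[13]=4  'bbbdcdbbdaaaaadabbabaa'
  #14 SA[14]=10  'bbdaaaaadabbabaa'
  #15 SA[15]=5  'bbdcdbbdaaaaadabbabaa'
  #16 SA[16]=11  'bdaaaaadabbabaa'
  #17 SA[17]=6  'bdcdbbdaaaaadabbabaa'
  #18 SA[18]=3  'cbbbdcdbbdaaaaadabbabaa'
  #19 SA[19]=8  'cdbbdaaaaadabbabaa'
  #20 SA[20]=12  'daaaaadabbabaa'
  #21 SA[21]=18  'dabbabaa'
  #22 SA[22]=1  'dacbbbdcdbbdaaaaadabbabaa'
  #23 SA[23]=9  'dbbdaaaaadabbabaa'
  #24 SA[24]=7  'dcdbbdaaaaadabbabaa'
  #25 SA[25]=0  'ddacbbbdcdbbdaaaaadabbabaa'

SA = [25, 24, 13, 14, 15, 16, 22, 19, 2, 17, 23, 21, 20, 4, 10, 5, 11, 6, 3, 8, 12, 18, 1, 9, 7, 0]
i: (SA[i-1],SA[i]) lcp shared
  1: (25,24) 1 'a'
  2: (24,13) 2 'aa'
  3: (13,14) 4 'aaaa'
  4: (14,15) 3 'aaa'
  5: (15,16) 2 'aa'
  6: (16,22) 1 'a'
  7: (22,19) 2 'ab'
  8: (19,2) 1 'a'
  9: (2,17) 1 'a'
  10: (17,23) 0 ''
  11: (23,21) 2 'ba'
  12: (21,20) 1 'b'
  13: (20,4) 2 'bb'
  14: (4,10) 2 'bb'
  15: (10,5) 3 'bbd'
  16: (5,11) 1 'b'
  17: (11,6) 2 'bd'
  18: (6,3) 0 ''
  19: (3,8) 1 'c'
  20: (8,12) 0 ''
  21: (12,18) 2 'da'
  22: (18,1) 2 'da'
  23: (1,9) 1 'd'
  24: (9,7) 1 'd'
  25: (7,0) 1 'd'

n(n+1)/2 = 26·27/2 = 351
Σ LCP = 0 + 1 + 2 + 4 + 3 + 2 + 1 + 2 + 1 + 1 + 0 + 2 + 1 + 2 + 2 + 3 + 1 + 2 + 0 + 1 + 0 + 2 + 2 + 1 + 1 + 1 = 38
distinct = 351 − 38 = 313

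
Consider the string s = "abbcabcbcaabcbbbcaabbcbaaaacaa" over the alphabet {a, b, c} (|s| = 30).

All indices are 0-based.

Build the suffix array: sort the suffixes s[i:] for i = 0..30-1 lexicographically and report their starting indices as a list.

rank→(start, suffix):
  0 → (29, 'a')
  1 → (28, 'aa')
  2 → (23, 'aaaacaa')
  3 → (24, 'aaacaa')
  4 → (17, 'aabbcbaaaacaa')
  5 → (9, 'aabcbbbcaabbcbaaaacaa')
  6 → (25, 'aacaa')
  7 → (0, 'abbcabcbcaabcbbbcaabbcbaaaacaa')
  8 → (18, 'abbcbaaaacaa')
  9 → (10, 'abcbbbcaabbcbaaaacaa')
  10 → (4, 'abcbcaabcbbbcaabbcbaaaacaa')
  11 → (26, 'acaa')
  12 → (22, 'baaaacaa')
  13 → (13, 'bbbcaabbcbaaaacaa')
  14 → (14, 'bbcaabbcbaaaacaa')
  15 → (1, 'bbcabcbcaabcbbbcaabbcbaaaacaa')
  16 → (19, 'bbcbaaaacaa')
  17 → (15, 'bcaabbcbaaaacaa')
  18 → (7, 'bcaabcbbbcaabbcbaaaacaa')
  19 → (2, 'bcabcbcaabcbbbcaabbcbaaaacaa')
  20 → (20, 'bcbaaaacaa')
  21 → (11, 'bcbbbcaabbcbaaaacaa')
  22 → (5, 'bcbcaabcbbbcaabbcbaaaacaa')
  23 → (27, 'caa')
  24 → (16, 'caabbcbaaaacaa')
  25 → (8, 'caabcbbbcaabbcbaaaacaa')
  26 → (3, 'cabcbcaabcbbbcaabbcbaaaacaa')
  27 → (21, 'cbaaaacaa')
  28 → (12, 'cbbbcaabbcbaaaacaa')
  29 → (6, 'cbcaabcbbbcaabbcbaaaacaa')

[29, 28, 23, 24, 17, 9, 25, 0, 18, 10, 4, 26, 22, 13, 14, 1, 19, 15, 7, 2, 20, 11, 5, 27, 16, 8, 3, 21, 12, 6]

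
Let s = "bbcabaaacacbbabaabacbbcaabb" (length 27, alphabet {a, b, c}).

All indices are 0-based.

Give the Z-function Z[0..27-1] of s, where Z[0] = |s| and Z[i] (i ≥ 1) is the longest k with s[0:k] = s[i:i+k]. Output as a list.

[27, 1, 0, 0, 1, 0, 0, 0, 0, 0, 0, 2, 1, 0, 1, 0, 0, 1, 0, 0, 4, 1, 0, 0, 0, 2, 1]

Z[0]=27
i=1: i≥r, start 0; Z[1]=1 extend→box=[1,2)
i=2: i≥r, start 0; Z[2]=0
i=3: i≥r, start 0; Z[3]=0
i=4: i≥r, start 0; Z[4]=1 extend→box=[4,5)
i=5: i≥r, start 0; Z[5]=0
i=6: i≥r, start 0; Z[6]=0
i=7: i≥r, start 0; Z[7]=0
i=8: i≥r, start 0; Z[8]=0
i=9: i≥r, start 0; Z[9]=0
i=10: i≥r, start 0; Z[10]=0
i=11: i≥r, start 0; Z[11]=2 extend→box=[11,13)
i=12: min(r-i=1, Z[1]=1)=1; Z[12]=1
i=13: i≥r, start 0; Z[13]=0
i=14: i≥r, start 0; Z[14]=1 extend→box=[14,15)
i=15: i≥r, start 0; Z[15]=0
i=16: i≥r, start 0; Z[16]=0
i=17: i≥r, start 0; Z[17]=1 extend→box=[17,18)
i=18: i≥r, start 0; Z[18]=0
i=19: i≥r, start 0; Z[19]=0
i=20: i≥r, start 0; Z[20]=4 extend→box=[20,24)
i=21: min(r-i=3, Z[1]=1)=1; Z[21]=1
i=22: min(r-i=2, Z[2]=0)=0; Z[22]=0
i=23: min(r-i=1, Z[3]=0)=0; Z[23]=0
i=24: i≥r, start 0; Z[24]=0
i=25: i≥r, start 0; Z[25]=2 extend→box=[25,27)
i=26: min(r-i=1, Z[1]=1)=1; Z[26]=1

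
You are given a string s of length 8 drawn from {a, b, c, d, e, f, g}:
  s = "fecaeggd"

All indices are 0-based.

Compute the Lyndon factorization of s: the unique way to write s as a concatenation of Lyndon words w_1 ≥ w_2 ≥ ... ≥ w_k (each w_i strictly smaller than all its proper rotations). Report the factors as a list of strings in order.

["f", "e", "c", "aeggd"]

emit factor 1: 'f' (i=0, period=1)
emit factor 2: 'e' (i=1, period=1)
emit factor 3: 'c' (i=2, period=1)
emit factor 4: 'aeggd' (i=3, period=5)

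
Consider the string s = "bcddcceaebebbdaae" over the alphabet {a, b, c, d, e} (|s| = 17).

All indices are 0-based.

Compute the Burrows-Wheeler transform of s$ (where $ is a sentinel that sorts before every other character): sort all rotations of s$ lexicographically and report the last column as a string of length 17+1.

rank  rotation            last
    0  $bcddcceaebebbdaae  e
    1  aae$bcddcceaebebbd  d
    2  ae$bcddcceaebebbda  a
    3  aebebbdaae$bcddcce  e
    4  bbdaae$bcddcceaebe  e
    5  bcddcceaebebbdaae$  $
    6  bdaae$bcddcceaebeb  b
    7  bebbdaae$bcddcceae  e
    8  cceaebebbdaae$bcdd  d
    9  cddcceaebebbdaae$b  b
   10  ceaebebbdaae$bcddc  c
   11  daae$bcddcceaebebb  b
   12  dcceaebebbdaae$bcd  d
   13  ddcceaebebbdaae$bc  c
   14  e$bcddcceaebebbdaa  a
   15  eaebebbdaae$bcddcc  c
   16  ebbdaae$bcddcceaeb  b
   17  ebebbdaae$bcddccea  a

edaee$bedbcbdcacba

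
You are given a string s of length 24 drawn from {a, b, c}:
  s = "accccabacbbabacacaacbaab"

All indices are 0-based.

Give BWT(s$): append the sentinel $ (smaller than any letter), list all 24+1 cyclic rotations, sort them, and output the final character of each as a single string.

bbcabccbab$acbaacacaaacca

rank  rotation                   last
    0  $accccabacbbabacacaacbaab  b
    1  aab$accccabacbbabacacaacb  b
    2  aacbaab$accccabacbbabacac  c
    3  ab$accccabacbbabacacaacba  a
    4  abacacaacbaab$accccabacbb  b
    5  abacbbabacacaacbaab$acccc  c
    6  acaacbaab$accccabacbbabac  c
    7  acacaacbaab$accccabacbbab  b
    8  acbaab$accccabacbbabacaca  a
    9  acbbabacacaacbaab$accccab  b
   10  accccabacbbabacacaacbaab$  $
   11  b$accccabacbbabacacaacbaa  a
   12  baab$accccabacbbabacacaac  c
   13  babacacaacbaab$accccabacb  b
   14  bacacaacbaab$accccabacbba  a
   15  bacbbabacacaacbaab$acccca  a
   16  bbabacacaacbaab$accccabac  c
   17  caacbaab$accccabacbbabaca  a
   18  cabacbbabacacaacbaab$accc  c
   19  cacaacbaab$accccabacbbaba  a
   20  cbaab$accccabacbbabacacaa  a
   21  cbbabacacaacbaab$accccaba  a
   22  ccabacbbabacacaacbaab$acc  c
   23  cccabacbbabacacaacbaab$ac  c
   24  ccccabacbbabacacaacbaab$a  a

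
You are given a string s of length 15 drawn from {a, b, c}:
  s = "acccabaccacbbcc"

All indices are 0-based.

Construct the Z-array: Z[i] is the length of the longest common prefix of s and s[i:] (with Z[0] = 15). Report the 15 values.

[15, 0, 0, 0, 1, 0, 3, 0, 0, 2, 0, 0, 0, 0, 0]

Z[0]=15
i=1: outside box; Z[1]=0
i=2: outside box; Z[2]=0
i=3: outside box; Z[3]=0
i=4: outside box; Z[4]=1 scan→box=[4,5)
i=5: outside box; Z[5]=0
i=6: outside box; Z[6]=3 scan→box=[6,9)
i=7: min(r-i=2, Z[1]=0)=0; Z[7]=0
i=8: min(r-i=1, Z[2]=0)=0; Z[8]=0
i=9: outside box; Z[9]=2 scan→box=[9,11)
i=10: min(r-i=1, Z[1]=0)=0; Z[10]=0
i=11: outside box; Z[11]=0
i=12: outside box; Z[12]=0
i=13: outside box; Z[13]=0
i=14: outside box; Z[14]=0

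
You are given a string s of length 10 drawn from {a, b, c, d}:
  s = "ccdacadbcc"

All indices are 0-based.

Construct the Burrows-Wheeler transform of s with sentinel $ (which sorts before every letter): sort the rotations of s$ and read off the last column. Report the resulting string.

rank  rotation     last
    0  $ccdacadbcc  c
    1  acadbcc$ccd  d
    2  adbcc$ccdac  c
    3  bcc$ccdacad  d
    4  c$ccdacadbc  c
    5  cadbcc$ccda  a
    6  cc$ccdacadb  b
    7  ccdacadbcc$  $
    8  cdacadbcc$c  c
    9  dacadbcc$cc  c
   10  dbcc$ccdaca  a

cdcdcab$cca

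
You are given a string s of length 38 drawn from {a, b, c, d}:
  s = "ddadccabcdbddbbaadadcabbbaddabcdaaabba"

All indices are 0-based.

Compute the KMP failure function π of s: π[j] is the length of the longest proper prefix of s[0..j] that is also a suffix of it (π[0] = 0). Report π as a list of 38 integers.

[0, 1, 0, 1, 0, 0, 0, 0, 0, 1, 0, 1, 2, 0, 0, 0, 0, 1, 0, 1, 0, 0, 0, 0, 0, 0, 1, 2, 3, 0, 0, 1, 0, 0, 0, 0, 0, 0]

π[0] = 0
j=1 s[j]='d': π[1]=1 (border 'd')
j=2 s[j]='a': k: 1→0; π[2]=0 (border '')
j=3 s[j]='d': π[3]=1 (border 'd')
j=4 s[j]='c': k: 1→0; π[4]=0 (border '')
j=5 s[j]='c': π[5]=0 (border '')
j=6 s[j]='a': π[6]=0 (border '')
j=7 s[j]='b': π[7]=0 (border '')
j=8 s[j]='c': π[8]=0 (border '')
j=9 s[j]='d': π[9]=1 (border 'd')
j=10 s[j]='b': k: 1→0; π[10]=0 (border '')
j=11 s[j]='d': π[11]=1 (border 'd')
j=12 s[j]='d': π[12]=2 (border 'dd')
j=13 s[j]='b': k: 2→1→0; π[13]=0 (border '')
j=14 s[j]='b': π[14]=0 (border '')
j=15 s[j]='a': π[15]=0 (border '')
j=16 s[j]='a': π[16]=0 (border '')
j=17 s[j]='d': π[17]=1 (border 'd')
j=18 s[j]='a': k: 1→0; π[18]=0 (border '')
j=19 s[j]='d': π[19]=1 (border 'd')
j=20 s[j]='c': k: 1→0; π[20]=0 (border '')
j=21 s[j]='a': π[21]=0 (border '')
j=22 s[j]='b': π[22]=0 (border '')
j=23 s[j]='b': π[23]=0 (border '')
j=24 s[j]='b': π[24]=0 (border '')
j=25 s[j]='a': π[25]=0 (border '')
j=26 s[j]='d': π[26]=1 (border 'd')
j=27 s[j]='d': π[27]=2 (border 'dd')
j=28 s[j]='a': π[28]=3 (border 'dda')
j=29 s[j]='b': k: 3→0; π[29]=0 (border '')
j=30 s[j]='c': π[30]=0 (border '')
j=31 s[j]='d': π[31]=1 (border 'd')
j=32 s[j]='a': k: 1→0; π[32]=0 (border '')
j=33 s[j]='a': π[33]=0 (border '')
j=34 s[j]='a': π[34]=0 (border '')
j=35 s[j]='b': π[35]=0 (border '')
j=36 s[j]='b': π[36]=0 (border '')
j=37 s[j]='a': π[37]=0 (border '')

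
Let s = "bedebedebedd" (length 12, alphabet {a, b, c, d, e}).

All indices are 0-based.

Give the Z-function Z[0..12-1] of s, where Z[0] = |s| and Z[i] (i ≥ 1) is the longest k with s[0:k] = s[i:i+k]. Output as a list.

[12, 0, 0, 0, 7, 0, 0, 0, 3, 0, 0, 0]

Z[0]=12
i=1: outside box; Z[1]=0
i=2: outside box; Z[2]=0
i=3: outside box; Z[3]=0
i=4: outside box; Z[4]=7 grow→box=[4,11)
i=5: min(r-i=6, Z[1]=0)=0; Z[5]=0
i=6: min(r-i=5, Z[2]=0)=0; Z[6]=0
i=7: min(r-i=4, Z[3]=0)=0; Z[7]=0
i=8: min(r-i=3, Z[4]=7)=3; Z[8]=3
i=9: min(r-i=2, Z[5]=0)=0; Z[9]=0
i=10: min(r-i=1, Z[6]=0)=0; Z[10]=0
i=11: outside box; Z[11]=0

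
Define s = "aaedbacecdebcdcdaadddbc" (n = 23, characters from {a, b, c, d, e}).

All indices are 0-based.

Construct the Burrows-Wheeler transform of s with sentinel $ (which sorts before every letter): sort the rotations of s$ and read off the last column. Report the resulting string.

rank  rotation                  last
    0  $aaedbacecdebcdcdaadddbc  c
    1  aadddbc$aaedbacecdebcdcd  d
    2  aaedbacecdebcdcdaadddbc$  $
    3  acecdebcdcdaadddbc$aaedb  b
    4  adddbc$aaedbacecdebcdcda  a
    5  aedbacecdebcdcdaadddbc$a  a
    6  bacecdebcdcdaadddbc$aaed  d
    7  bc$aaedbacecdebcdcdaaddd  d
    8  bcdcdaadddbc$aaedbacecde  e
    9  c$aaedbacecdebcdcdaadddb  b
   10  cdaadddbc$aaedbacecdebcd  d
   11  cdcdaadddbc$aaedbacecdeb  b
   12  cdebcdcdaadddbc$aaedbace  e
   13  cecdebcdcdaadddbc$aaedba  a
   14  daadddbc$aaedbacecdebcdc  c
   15  dbacecdebcdcdaadddbc$aae  e
   16  dbc$aaedbacecdebcdcdaadd  d
   17  dcdaadddbc$aaedbacecdebc  c
   18  ddbc$aaedbacecdebcdcdaad  d
   19  dddbc$aaedbacecdebcdcdaa  a
   20  debcdcdaadddbc$aaedbacec  c
   21  ebcdcdaadddbc$aaedbacecd  d
   22  ecdebcdcdaadddbc$aaedbac  c
   23  edbacecdebcdcdaadddbc$aa  a

cd$baaddebdbeacedcdacdca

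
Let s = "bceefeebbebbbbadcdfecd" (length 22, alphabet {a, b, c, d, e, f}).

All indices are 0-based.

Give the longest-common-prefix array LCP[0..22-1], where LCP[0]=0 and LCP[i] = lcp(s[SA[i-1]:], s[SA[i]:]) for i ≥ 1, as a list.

rank→(start, suffix):
  0 → (14, 'adcdfecd')
  1 → (13, 'badcdfecd')
  2 → (12, 'bbadcdfecd')
  3 → (11, 'bbbadcdfecd')
  4 → (10, 'bbbbadcdfecd')
  5 → (7, 'bbebbbbadcdfecd')
  6 → (0, 'bceefeebbebbbbadcdfecd')
  7 → (8, 'bebbbbadcdfecd')
  8 → (20, 'cd')
  9 → (16, 'cdfecd')
  10 → (1, 'ceefeebbebbbbadcdfecd')
  11 → (21, 'd')
  12 → (15, 'dcdfecd')
  13 → (17, 'dfecd')
  14 → (9, 'ebbbbadcdfecd')
  15 → (6, 'ebbebbbbadcdfecd')
  16 → (19, 'ecd')
  17 → (5, 'eebbebbbbadcdfecd')
  18 → (2, 'eefeebbebbbbadcdfecd')
  19 → (3, 'efeebbebbbbadcdfecd')
  20 → (18, 'fecd')
  21 → (4, 'feebbebbbbadcdfecd')

SA = [14, 13, 12, 11, 10, 7, 0, 8, 20, 16, 1, 21, 15, 17, 9, 6, 19, 5, 2, 3, 18, 4]
i: (SA[i-1],SA[i]) lcp shared
  1: (14,13) 0 ''
  2: (13,12) 1 'b'
  3: (12,11) 2 'bb'
  4: (11,10) 3 'bbb'
  5: (10,7) 2 'bb'
  6: (7,0) 1 'b'
  7: (0,8) 1 'b'
  8: (8,20) 0 ''
  9: (20,16) 2 'cd'
  10: (16,1) 1 'c'
  11: (1,21) 0 ''
  12: (21,15) 1 'd'
  13: (15,17) 1 'd'
  14: (17,9) 0 ''
  15: (9,6) 3 'ebb'
  16: (6,19) 1 'e'
  17: (19,5) 1 'e'
  18: (5,2) 2 'ee'
  19: (2,3) 1 'e'
  20: (3,18) 0 ''
  21: (18,4) 2 'fe'

[0, 0, 1, 2, 3, 2, 1, 1, 0, 2, 1, 0, 1, 1, 0, 3, 1, 1, 2, 1, 0, 2]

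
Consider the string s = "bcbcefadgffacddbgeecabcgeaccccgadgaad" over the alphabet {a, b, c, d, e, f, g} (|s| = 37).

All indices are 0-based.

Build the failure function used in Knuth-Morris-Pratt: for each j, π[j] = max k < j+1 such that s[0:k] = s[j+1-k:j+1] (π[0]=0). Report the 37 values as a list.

π[0] = 0
j=1 s[j]='c': π[1]=0 (border '')
j=2 s[j]='b': π[2]=1 (border 'b')
j=3 s[j]='c': π[3]=2 (border 'bc')
j=4 s[j]='e': k: 2→0; π[4]=0 (border '')
j=5 s[j]='f': π[5]=0 (border '')
j=6 s[j]='a': π[6]=0 (border '')
j=7 s[j]='d': π[7]=0 (border '')
j=8 s[j]='g': π[8]=0 (border '')
j=9 s[j]='f': π[9]=0 (border '')
j=10 s[j]='f': π[10]=0 (border '')
j=11 s[j]='a': π[11]=0 (border '')
j=12 s[j]='c': π[12]=0 (border '')
j=13 s[j]='d': π[13]=0 (border '')
j=14 s[j]='d': π[14]=0 (border '')
j=15 s[j]='b': π[15]=1 (border 'b')
j=16 s[j]='g': k: 1→0; π[16]=0 (border '')
j=17 s[j]='e': π[17]=0 (border '')
j=18 s[j]='e': π[18]=0 (border '')
j=19 s[j]='c': π[19]=0 (border '')
j=20 s[j]='a': π[20]=0 (border '')
j=21 s[j]='b': π[21]=1 (border 'b')
j=22 s[j]='c': π[22]=2 (border 'bc')
j=23 s[j]='g': k: 2→0; π[23]=0 (border '')
j=24 s[j]='e': π[24]=0 (border '')
j=25 s[j]='a': π[25]=0 (border '')
j=26 s[j]='c': π[26]=0 (border '')
j=27 s[j]='c': π[27]=0 (border '')
j=28 s[j]='c': π[28]=0 (border '')
j=29 s[j]='c': π[29]=0 (border '')
j=30 s[j]='g': π[30]=0 (border '')
j=31 s[j]='a': π[31]=0 (border '')
j=32 s[j]='d': π[32]=0 (border '')
j=33 s[j]='g': π[33]=0 (border '')
j=34 s[j]='a': π[34]=0 (border '')
j=35 s[j]='a': π[35]=0 (border '')
j=36 s[j]='d': π[36]=0 (border '')

[0, 0, 1, 2, 0, 0, 0, 0, 0, 0, 0, 0, 0, 0, 0, 1, 0, 0, 0, 0, 0, 1, 2, 0, 0, 0, 0, 0, 0, 0, 0, 0, 0, 0, 0, 0, 0]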